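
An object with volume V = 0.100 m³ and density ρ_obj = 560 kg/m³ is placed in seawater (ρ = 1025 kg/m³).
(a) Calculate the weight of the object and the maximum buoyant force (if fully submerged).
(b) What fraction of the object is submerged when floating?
(a) W=rho_obj*g*V=560*9.81*0.100=549.4 N; F_B(max)=rho*g*V=1025*9.81*0.100=1005.5 N
(b) Floating fraction=rho_obj/rho=560/1025=0.546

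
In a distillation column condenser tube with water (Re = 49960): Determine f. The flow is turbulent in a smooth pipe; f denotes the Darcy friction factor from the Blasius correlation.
Formula: f = \frac{0.316}{Re^{0.25}}
f = 0.316/49960^0.25 = 0.02114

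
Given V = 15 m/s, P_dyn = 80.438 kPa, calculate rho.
Formula: P_{dyn} = \frac{1}{2} \rho V^2
Substituting knowns: 80.438 = 0.5·rho·15²/1000
Solving for rho: rho = 2·(80.438·1000)/15² = 715 kg/m³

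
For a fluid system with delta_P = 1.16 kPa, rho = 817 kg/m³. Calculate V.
Formula: V = \sqrt{\frac{2 \Delta P}{\rho}}
V = √(2·(1.16·1000)/817) = 1.685 m/s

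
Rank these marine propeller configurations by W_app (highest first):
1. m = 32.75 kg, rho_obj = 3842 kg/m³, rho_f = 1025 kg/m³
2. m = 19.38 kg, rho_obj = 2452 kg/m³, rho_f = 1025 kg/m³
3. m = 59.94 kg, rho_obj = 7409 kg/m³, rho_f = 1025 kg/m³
Case 1: W_app = 235.6 N
Case 2: W_app = 110.6 N
Case 3: W_app = 506.7 N
Ranking (highest first): 3, 1, 2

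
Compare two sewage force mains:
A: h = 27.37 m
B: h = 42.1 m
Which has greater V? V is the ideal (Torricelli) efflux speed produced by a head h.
V(A) = 23.17 m/s, V(B) = 28.74 m/s. Answer: B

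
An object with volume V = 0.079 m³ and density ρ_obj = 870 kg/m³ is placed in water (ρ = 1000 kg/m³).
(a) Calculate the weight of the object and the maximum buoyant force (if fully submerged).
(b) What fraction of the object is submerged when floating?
(a) W=rho_obj*g*V=870*9.81*0.079=674.2 N; F_B(max)=rho*g*V=1000*9.81*0.079=775.0 N
(b) Floating fraction=rho_obj/rho=870/1000=0.870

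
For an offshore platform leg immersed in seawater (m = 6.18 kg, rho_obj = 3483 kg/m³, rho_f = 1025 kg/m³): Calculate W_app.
Formula: W_{app} = mg\left(1 - \frac{\rho_f}{\rho_{obj}}\right)
W_app = 6.18·9.81·(1 − 1025/3483) = 42.78 N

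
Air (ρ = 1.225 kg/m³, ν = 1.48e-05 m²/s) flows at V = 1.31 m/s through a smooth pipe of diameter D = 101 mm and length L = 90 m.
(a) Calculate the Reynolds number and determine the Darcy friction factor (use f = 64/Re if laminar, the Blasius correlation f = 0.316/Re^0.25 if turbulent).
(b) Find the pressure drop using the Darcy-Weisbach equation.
(a) Re = V·D/ν = 1.31·0.101/1.48e-05 = 8939.9 → turbulent (Re > 4000); f = 0.316/Re^0.25 = 0.316/8939.9^0.25 = 0.032498
(b) Darcy-Weisbach: ΔP = f·(L/D)·½ρV²/1000 = 0.032498·(90/0.101)·½·1.225·1.31²/1000 = 0.03044 kPa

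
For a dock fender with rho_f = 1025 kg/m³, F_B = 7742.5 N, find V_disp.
Formula: F_B = \rho_f g V_{disp}
Substituting knowns: 7742.5 = 1025·9.81·V_disp
Solving for V_disp: V_disp = 7742.5/(1025·9.81) = 0.77 m³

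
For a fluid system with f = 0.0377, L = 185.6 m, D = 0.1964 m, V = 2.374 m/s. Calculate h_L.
Formula: h_L = f \frac{L}{D} \frac{V^2}{2g}
h_L = 0.0377·(185.6/0.1964)·2.374²/(2·9.81) = 10.23 m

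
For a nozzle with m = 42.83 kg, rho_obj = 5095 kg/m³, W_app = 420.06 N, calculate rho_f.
Formula: W_{app} = mg\left(1 - \frac{\rho_f}{\rho_{obj}}\right)
Substituting knowns: 420.06 = 42.83·9.81·(1 − rho_f/5095)
Solving for rho_f: rho_f = 5095·(1 − 420.06/(42.83·9.81)) = 1.241 kg/m³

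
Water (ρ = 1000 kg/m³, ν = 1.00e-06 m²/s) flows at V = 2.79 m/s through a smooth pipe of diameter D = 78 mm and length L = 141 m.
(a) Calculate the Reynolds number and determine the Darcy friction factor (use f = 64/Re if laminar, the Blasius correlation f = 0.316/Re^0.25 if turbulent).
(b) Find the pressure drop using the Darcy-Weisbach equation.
(a) Re = V·D/ν = 2.79·0.078/1.00e-06 = 217620 → turbulent (Re > 4000); f = 0.316/Re^0.25 = 0.316/217620^0.25 = 0.014631 (Blasius is strictly valid for Re ≲ 1e5; used here as the smooth-pipe estimate the problem specifies)
(b) Darcy-Weisbach: ΔP = f·(L/D)·½ρV²/1000 = 0.014631·(141/0.078)·½·1000·2.79²/1000 = 102.9 kPa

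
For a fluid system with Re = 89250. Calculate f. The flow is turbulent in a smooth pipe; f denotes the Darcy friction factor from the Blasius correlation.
Formula: f = \frac{0.316}{Re^{0.25}}
f = 0.316/89250^0.25 = 0.01828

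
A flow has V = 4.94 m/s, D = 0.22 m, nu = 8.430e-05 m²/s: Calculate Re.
Formula: Re = \frac{V D}{\nu}
Re = 4.94·0.22/8.430e-05 = 12892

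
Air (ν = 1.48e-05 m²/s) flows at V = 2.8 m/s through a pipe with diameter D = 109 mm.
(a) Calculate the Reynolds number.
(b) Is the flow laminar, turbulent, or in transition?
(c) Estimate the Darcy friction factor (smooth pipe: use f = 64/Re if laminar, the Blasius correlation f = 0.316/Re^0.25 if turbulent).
(a) Re = V·D/ν = 2.8·0.109/1.48e-05 = 20622
(b) Flow regime: turbulent (Re > 4000)
(c) Friction factor: f = 0.316/Re^0.25 = 0.316/20622^0.25 = 0.02637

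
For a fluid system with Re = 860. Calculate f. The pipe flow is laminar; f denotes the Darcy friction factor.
Formula: f = \frac{64}{Re}
f = 64/860 = 0.07442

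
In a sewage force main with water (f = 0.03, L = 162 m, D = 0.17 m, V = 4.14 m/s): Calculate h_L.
Formula: h_L = f \frac{L}{D} \frac{V^2}{2g}
h_L = 0.03·(162/0.17)·4.14²/(2·9.81) = 24.97 m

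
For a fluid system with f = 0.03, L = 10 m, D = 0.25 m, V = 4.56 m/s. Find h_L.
Formula: h_L = f \frac{L}{D} \frac{V^2}{2g}
h_L = 0.03·(10/0.25)·4.56²/(2·9.81) = 1.272 m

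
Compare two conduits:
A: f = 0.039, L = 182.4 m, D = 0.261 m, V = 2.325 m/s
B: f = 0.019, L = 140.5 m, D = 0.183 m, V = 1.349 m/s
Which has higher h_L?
h_L(A) = 7.509 m, h_L(B) = 1.353 m. Answer: A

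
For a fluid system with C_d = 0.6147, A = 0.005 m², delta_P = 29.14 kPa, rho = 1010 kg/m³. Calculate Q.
Formula: Q = C_d A \sqrt{\frac{2 \Delta P}{\rho}}
Q = 0.6147·0.005·√(2·(29.14·1000)/1010)·1000 = 23.35 L/s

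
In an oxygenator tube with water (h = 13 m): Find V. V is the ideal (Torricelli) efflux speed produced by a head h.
Formula: V = \sqrt{2 g h}
V = √(2·9.81·13) = 15.97 m/s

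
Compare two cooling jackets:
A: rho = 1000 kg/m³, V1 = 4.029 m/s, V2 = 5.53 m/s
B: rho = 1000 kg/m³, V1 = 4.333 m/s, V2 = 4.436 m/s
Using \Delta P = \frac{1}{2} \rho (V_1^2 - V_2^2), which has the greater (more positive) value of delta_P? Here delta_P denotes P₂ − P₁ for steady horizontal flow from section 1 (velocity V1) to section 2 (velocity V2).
delta_P(A) = -7.174 kPa, delta_P(B) = -0.4516 kPa. Answer: B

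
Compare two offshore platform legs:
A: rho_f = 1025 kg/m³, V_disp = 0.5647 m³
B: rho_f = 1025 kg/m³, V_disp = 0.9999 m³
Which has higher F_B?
F_B(A) = 5678 N, F_B(B) = 10054 N. Answer: B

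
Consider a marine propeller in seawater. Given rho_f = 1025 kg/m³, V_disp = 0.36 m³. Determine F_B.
Formula: F_B = \rho_f g V_{disp}
F_B = 1025·9.81·0.36 = 3620 N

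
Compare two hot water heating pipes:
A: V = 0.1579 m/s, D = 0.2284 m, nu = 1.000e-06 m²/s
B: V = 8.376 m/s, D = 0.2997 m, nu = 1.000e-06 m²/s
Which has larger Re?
Re(A) = 36064, Re(B) = 2.510e+06. Answer: B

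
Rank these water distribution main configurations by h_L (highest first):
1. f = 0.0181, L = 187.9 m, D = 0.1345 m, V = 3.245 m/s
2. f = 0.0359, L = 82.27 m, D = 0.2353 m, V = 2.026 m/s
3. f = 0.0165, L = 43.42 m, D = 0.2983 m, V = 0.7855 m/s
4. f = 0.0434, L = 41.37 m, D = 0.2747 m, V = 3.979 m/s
Case 1: h_L = 13.57 m
Case 2: h_L = 2.626 m
Case 3: h_L = 0.07553 m
Case 4: h_L = 5.274 m
Ranking (highest first): 1, 4, 2, 3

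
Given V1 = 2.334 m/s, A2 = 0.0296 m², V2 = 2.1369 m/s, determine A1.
Formula: V_2 = \frac{A_1 V_1}{A_2}
Substituting knowns: 2.1369 = A1·2.334/0.0296
Solving for A1: A1 = 2.1369·0.0296/2.334 = 0.0271 m²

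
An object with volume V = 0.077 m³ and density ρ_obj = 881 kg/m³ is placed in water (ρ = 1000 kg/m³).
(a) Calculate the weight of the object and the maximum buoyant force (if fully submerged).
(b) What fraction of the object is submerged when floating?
(a) W=rho_obj*g*V=881*9.81*0.077=665.5 N; F_B(max)=rho*g*V=1000*9.81*0.077=755.4 N
(b) Floating fraction=rho_obj/rho=881/1000=0.881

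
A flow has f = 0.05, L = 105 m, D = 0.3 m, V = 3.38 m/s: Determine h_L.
Formula: h_L = f \frac{L}{D} \frac{V^2}{2g}
h_L = 0.05·(105/0.3)·3.38²/(2·9.81) = 10.19 m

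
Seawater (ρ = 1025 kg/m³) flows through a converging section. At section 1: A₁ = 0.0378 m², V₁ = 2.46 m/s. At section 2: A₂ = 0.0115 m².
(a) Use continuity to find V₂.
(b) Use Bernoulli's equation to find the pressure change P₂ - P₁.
(a) Continuity: A₁V₁=A₂V₂ -> V₂=A₁V₁/A₂=0.0378*2.46/0.0115=8.09 m/s
(b) Bernoulli: P₂-P₁=0.5*rho*(V₁^2-V₂^2)/1000=0.5*1025*(2.46^2-8.09^2)/1000=-30.44 kPa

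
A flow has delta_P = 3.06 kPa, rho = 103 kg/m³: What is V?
Formula: V = \sqrt{\frac{2 \Delta P}{\rho}}
V = √(2·(3.06·1000)/103) = 7.708 m/s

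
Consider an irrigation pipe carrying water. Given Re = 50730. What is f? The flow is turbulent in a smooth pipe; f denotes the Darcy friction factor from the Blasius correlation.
Formula: f = \frac{0.316}{Re^{0.25}}
f = 0.316/50730^0.25 = 0.02106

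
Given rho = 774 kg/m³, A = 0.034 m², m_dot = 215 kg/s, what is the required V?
Formula: \dot{m} = \rho A V
Substituting knowns: 215 = 774·0.034·V
Solving for V: V = 215/(774·0.034) = 8.17 m/s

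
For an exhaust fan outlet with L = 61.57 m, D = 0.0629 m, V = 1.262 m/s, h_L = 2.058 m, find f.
Formula: h_L = f \frac{L}{D} \frac{V^2}{2g}
Substituting knowns: 2.058 = f·(61.57/0.0629)·1.262²/(2·9.81)
Solving for f: f = 2.058·2·9.81/((61.57/0.0629)·1.262²) = 0.0259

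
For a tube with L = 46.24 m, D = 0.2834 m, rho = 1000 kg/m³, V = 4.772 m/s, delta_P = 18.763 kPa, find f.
Formula: \Delta P = f \frac{L}{D} \frac{\rho V^2}{2}
Substituting knowns: 18.763 = f·(46.24/0.2834)·0.5·1000·4.772²/1000
Solving for f: f = (18.763·1000)/((46.24/0.2834)·0.5·1000·4.772²) = 0.0101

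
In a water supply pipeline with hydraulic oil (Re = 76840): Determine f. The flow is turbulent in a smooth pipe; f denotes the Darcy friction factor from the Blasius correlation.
Formula: f = \frac{0.316}{Re^{0.25}}
f = 0.316/76840^0.25 = 0.01898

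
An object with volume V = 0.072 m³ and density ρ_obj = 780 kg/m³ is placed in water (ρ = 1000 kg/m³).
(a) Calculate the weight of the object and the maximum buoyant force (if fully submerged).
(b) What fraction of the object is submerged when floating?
(a) W=rho_obj*g*V=780*9.81*0.072=550.9 N; F_B(max)=rho*g*V=1000*9.81*0.072=706.3 N
(b) Floating fraction=rho_obj/rho=780/1000=0.780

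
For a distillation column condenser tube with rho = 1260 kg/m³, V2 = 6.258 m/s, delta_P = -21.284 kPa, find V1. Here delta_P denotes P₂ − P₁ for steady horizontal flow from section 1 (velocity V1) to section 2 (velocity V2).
Formula: \Delta P = \frac{1}{2} \rho (V_1^2 - V_2^2)
Substituting knowns: -21.284 = 0.5·1260·(V1² − 6.258²)/1000
Solving for V1: V1 = √(6.258² + 2·(-21.284·1000)/1260) = 2.319 m/s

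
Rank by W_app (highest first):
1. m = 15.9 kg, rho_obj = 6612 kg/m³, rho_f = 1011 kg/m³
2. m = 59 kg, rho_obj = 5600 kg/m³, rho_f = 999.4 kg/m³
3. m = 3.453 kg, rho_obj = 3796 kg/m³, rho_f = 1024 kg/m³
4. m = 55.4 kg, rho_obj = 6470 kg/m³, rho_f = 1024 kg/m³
Case 1: W_app = 132.1 N
Case 2: W_app = 475.5 N
Case 3: W_app = 24.74 N
Case 4: W_app = 457.5 N
Ranking (highest first): 2, 4, 1, 3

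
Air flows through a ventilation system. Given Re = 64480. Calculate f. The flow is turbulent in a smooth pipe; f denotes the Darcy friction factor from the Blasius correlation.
Formula: f = \frac{0.316}{Re^{0.25}}
f = 0.316/64480^0.25 = 0.01983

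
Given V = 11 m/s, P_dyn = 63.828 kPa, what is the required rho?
Formula: P_{dyn} = \frac{1}{2} \rho V^2
Substituting knowns: 63.828 = 0.5·rho·11²/1000
Solving for rho: rho = 2·(63.828·1000)/11² = 1055 kg/m³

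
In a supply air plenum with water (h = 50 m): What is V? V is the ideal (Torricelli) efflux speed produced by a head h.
Formula: V = \sqrt{2 g h}
V = √(2·9.81·50) = 31.32 m/s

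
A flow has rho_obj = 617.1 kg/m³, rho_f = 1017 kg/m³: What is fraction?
Formula: f_{sub} = \frac{\rho_{obj}}{\rho_f}
fraction = 617.1/1017 = 0.6068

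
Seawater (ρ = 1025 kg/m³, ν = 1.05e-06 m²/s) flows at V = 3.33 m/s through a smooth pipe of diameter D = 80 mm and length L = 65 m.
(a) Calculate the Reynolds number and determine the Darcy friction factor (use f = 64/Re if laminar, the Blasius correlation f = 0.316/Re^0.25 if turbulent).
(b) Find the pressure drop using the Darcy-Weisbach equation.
(a) Re = V·D/ν = 3.33·0.08/1.05e-06 = 253710 → turbulent (Re > 4000); f = 0.316/Re^0.25 = 0.316/253710^0.25 = 0.01408 (Blasius is strictly valid for Re ≲ 1e5; used here as the smooth-pipe estimate the problem specifies)
(b) Darcy-Weisbach: ΔP = f·(L/D)·½ρV²/1000 = 0.01408·(65/0.080)·½·1025·3.33²/1000 = 65.01 kPa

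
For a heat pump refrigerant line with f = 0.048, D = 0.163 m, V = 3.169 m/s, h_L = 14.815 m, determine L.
Formula: h_L = f \frac{L}{D} \frac{V^2}{2g}
Substituting knowns: 14.815 = 0.048·(L/0.163)·3.169²/(2·9.81)
Solving for L: L = 14.815·2·9.81·0.163/(0.048·3.169²) = 98.29 m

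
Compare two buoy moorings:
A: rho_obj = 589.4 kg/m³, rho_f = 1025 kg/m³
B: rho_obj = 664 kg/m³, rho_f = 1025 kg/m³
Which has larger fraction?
fraction(A) = 0.575, fraction(B) = 0.6478. Answer: B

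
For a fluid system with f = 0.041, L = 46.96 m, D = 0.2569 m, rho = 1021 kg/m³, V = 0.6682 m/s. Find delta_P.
Formula: \Delta P = f \frac{L}{D} \frac{\rho V^2}{2}
delta_P = 0.041·(46.96/0.2569)·0.5·1021·0.6682²/1000 = 1.708 kPa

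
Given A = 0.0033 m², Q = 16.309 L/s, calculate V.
Formula: Q = A V
Substituting knowns: 16.309 = 0.0033·V·1000
Solving for V: V = (16.309/1000)/0.0033 = 4.942 m/s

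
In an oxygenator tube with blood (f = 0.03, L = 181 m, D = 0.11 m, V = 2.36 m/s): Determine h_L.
Formula: h_L = f \frac{L}{D} \frac{V^2}{2g}
h_L = 0.03·(181/0.11)·2.36²/(2·9.81) = 14.01 m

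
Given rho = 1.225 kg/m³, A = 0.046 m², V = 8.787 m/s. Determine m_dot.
Formula: \dot{m} = \rho A V
m_dot = 1.225·0.046·8.787 = 0.4951 kg/s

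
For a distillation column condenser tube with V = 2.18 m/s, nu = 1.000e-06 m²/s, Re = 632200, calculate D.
Formula: Re = \frac{V D}{\nu}
Substituting knowns: 632200 = 2.18·D/1.000e-06
Solving for D: D = 632200·1.000e-06/2.18 = 0.29 m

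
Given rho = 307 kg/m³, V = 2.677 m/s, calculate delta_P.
Formula: V = \sqrt{\frac{2 \Delta P}{\rho}}
Substituting knowns: 2.677 = √(2·(delta_P·1000)/307)
Solving for delta_P: delta_P = 2.677²·307/2/1000 = 1.1 kPa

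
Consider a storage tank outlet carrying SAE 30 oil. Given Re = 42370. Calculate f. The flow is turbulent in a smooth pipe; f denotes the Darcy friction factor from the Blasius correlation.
Formula: f = \frac{0.316}{Re^{0.25}}
f = 0.316/42370^0.25 = 0.02203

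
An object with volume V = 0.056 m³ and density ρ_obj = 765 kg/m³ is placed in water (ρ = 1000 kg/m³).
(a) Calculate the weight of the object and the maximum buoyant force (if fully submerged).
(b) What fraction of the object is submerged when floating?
(a) W=rho_obj*g*V=765*9.81*0.056=420.3 N; F_B(max)=rho*g*V=1000*9.81*0.056=549.4 N
(b) Floating fraction=rho_obj/rho=765/1000=0.765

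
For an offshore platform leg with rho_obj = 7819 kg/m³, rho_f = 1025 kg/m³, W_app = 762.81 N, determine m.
Formula: W_{app} = mg\left(1 - \frac{\rho_f}{\rho_{obj}}\right)
Substituting knowns: 762.81 = m·9.81·(1 − 1025/7819)
Solving for m: m = 762.81/(9.81·(1 − 1025/7819)) = 89.49 kg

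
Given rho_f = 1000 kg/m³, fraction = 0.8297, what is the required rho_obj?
Formula: f_{sub} = \frac{\rho_{obj}}{\rho_f}
Substituting knowns: 0.8297 = rho_obj/1000
Solving for rho_obj: rho_obj = 0.8297·1000 = 829.7 kg/m³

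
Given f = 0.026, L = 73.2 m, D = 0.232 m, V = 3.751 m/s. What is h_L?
Formula: h_L = f \frac{L}{D} \frac{V^2}{2g}
h_L = 0.026·(73.2/0.232)·3.751²/(2·9.81) = 5.883 m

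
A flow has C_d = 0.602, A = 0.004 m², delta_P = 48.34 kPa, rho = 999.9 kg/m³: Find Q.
Formula: Q = C_d A \sqrt{\frac{2 \Delta P}{\rho}}
Q = 0.602·0.004·√(2·(48.34·1000)/999.9)·1000 = 23.68 L/s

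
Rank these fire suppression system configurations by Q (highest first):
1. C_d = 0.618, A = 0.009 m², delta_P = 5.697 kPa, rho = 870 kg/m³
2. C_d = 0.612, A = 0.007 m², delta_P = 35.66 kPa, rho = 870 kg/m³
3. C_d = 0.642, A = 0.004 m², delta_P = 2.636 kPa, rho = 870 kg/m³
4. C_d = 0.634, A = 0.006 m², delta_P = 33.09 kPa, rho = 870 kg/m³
Case 1: Q = 20.13 L/s
Case 2: Q = 38.79 L/s
Case 3: Q = 6.322 L/s
Case 4: Q = 33.18 L/s
Ranking (highest first): 2, 4, 1, 3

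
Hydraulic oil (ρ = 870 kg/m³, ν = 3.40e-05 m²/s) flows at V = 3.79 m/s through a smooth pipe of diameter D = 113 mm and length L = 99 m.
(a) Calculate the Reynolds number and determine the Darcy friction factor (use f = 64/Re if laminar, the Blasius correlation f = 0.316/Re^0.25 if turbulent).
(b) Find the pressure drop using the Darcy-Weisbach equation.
(a) Re = V·D/ν = 3.79·0.113/3.40e-05 = 12596 → turbulent (Re > 4000); f = 0.316/Re^0.25 = 0.316/12596^0.25 = 0.029828
(b) Darcy-Weisbach: ΔP = f·(L/D)·½ρV²/1000 = 0.029828·(99/0.113)·½·870·3.79²/1000 = 163.3 kPa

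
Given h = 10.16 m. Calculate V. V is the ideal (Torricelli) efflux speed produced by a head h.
Formula: V = \sqrt{2 g h}
V = √(2·9.81·10.16) = 14.12 m/s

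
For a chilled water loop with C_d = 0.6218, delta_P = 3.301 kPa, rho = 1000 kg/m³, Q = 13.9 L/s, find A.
Formula: Q = C_d A \sqrt{\frac{2 \Delta P}{\rho}}
Substituting knowns: 13.9 = 0.6218·A·√(2·(3.301·1000)/1000)·1000
Solving for A: A = (13.9/1000)/(0.6218·√(2·(3.301·1000)/1000)) = 0.0087 m²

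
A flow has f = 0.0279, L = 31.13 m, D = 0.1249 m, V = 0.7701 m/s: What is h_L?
Formula: h_L = f \frac{L}{D} \frac{V^2}{2g}
h_L = 0.0279·(31.13/0.1249)·0.7701²/(2·9.81) = 0.2102 m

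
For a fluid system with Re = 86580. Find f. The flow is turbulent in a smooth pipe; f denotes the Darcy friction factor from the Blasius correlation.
Formula: f = \frac{0.316}{Re^{0.25}}
f = 0.316/86580^0.25 = 0.01842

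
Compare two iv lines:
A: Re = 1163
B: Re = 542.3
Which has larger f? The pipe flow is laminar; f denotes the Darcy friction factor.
f(A) = 0.05503, f(B) = 0.118. Answer: B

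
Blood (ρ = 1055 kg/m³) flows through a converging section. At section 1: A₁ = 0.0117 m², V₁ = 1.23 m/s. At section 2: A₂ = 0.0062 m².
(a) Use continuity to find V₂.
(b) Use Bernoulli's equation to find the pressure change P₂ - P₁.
(a) Continuity: A₁V₁=A₂V₂ -> V₂=A₁V₁/A₂=0.0117*1.23/0.0062=2.32 m/s
(b) Bernoulli: P₂-P₁=0.5*rho*(V₁^2-V₂^2)/1000=0.5*1055*(1.23^2-2.32^2)/1000=-2.041 kPa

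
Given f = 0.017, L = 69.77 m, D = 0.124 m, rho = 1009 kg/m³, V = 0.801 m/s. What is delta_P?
Formula: \Delta P = f \frac{L}{D} \frac{\rho V^2}{2}
delta_P = 0.017·(69.77/0.124)·0.5·1009·0.801²/1000 = 3.096 kPa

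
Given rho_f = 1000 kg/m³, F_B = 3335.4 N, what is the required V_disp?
Formula: F_B = \rho_f g V_{disp}
Substituting knowns: 3335.4 = 1000·9.81·V_disp
Solving for V_disp: V_disp = 3335.4/(1000·9.81) = 0.34 m³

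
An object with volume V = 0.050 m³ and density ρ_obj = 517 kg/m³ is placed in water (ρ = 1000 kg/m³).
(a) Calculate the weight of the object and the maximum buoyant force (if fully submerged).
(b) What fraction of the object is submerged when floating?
(a) W=rho_obj*g*V=517*9.81*0.050=253.6 N; F_B(max)=rho*g*V=1000*9.81*0.050=490.5 N
(b) Floating fraction=rho_obj/rho=517/1000=0.517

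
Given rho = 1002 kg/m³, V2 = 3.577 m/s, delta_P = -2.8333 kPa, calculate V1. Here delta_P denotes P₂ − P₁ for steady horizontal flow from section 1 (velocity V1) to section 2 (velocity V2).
Formula: \Delta P = \frac{1}{2} \rho (V_1^2 - V_2^2)
Substituting knowns: -2.8333 = 0.5·1002·(V1² − 3.577²)/1000
Solving for V1: V1 = √(3.577² + 2·(-2.8333·1000)/1002) = 2.672 m/s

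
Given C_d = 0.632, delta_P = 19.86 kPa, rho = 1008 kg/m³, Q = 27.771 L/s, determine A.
Formula: Q = C_d A \sqrt{\frac{2 \Delta P}{\rho}}
Substituting knowns: 27.771 = 0.632·A·√(2·(19.86·1000)/1008)·1000
Solving for A: A = (27.771/1000)/(0.632·√(2·(19.86·1000)/1008)) = 0.007 m²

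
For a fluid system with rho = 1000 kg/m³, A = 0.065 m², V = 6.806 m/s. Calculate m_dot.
Formula: \dot{m} = \rho A V
m_dot = 1000·0.065·6.806 = 442.4 kg/s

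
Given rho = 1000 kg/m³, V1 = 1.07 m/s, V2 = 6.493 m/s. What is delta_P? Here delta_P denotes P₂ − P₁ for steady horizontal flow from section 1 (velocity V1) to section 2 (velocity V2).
Formula: \Delta P = \frac{1}{2} \rho (V_1^2 - V_2^2)
delta_P = 0.5·1000·(1.07² − 6.493²)/1000 = -20.51 kPa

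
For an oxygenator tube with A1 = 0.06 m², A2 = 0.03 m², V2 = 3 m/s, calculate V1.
Formula: V_2 = \frac{A_1 V_1}{A_2}
Substituting knowns: 3 = 0.06·V1/0.03
Solving for V1: V1 = 3·0.03/0.06 = 1.5 m/s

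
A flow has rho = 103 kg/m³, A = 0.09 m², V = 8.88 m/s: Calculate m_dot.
Formula: \dot{m} = \rho A V
m_dot = 103·0.09·8.88 = 82.32 kg/s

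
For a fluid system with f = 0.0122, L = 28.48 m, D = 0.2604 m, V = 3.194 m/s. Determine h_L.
Formula: h_L = f \frac{L}{D} \frac{V^2}{2g}
h_L = 0.0122·(28.48/0.2604)·3.194²/(2·9.81) = 0.6938 m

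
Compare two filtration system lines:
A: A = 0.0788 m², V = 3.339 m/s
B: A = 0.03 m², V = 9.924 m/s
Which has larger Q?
Q(A) = 263.1 L/s, Q(B) = 297.7 L/s. Answer: B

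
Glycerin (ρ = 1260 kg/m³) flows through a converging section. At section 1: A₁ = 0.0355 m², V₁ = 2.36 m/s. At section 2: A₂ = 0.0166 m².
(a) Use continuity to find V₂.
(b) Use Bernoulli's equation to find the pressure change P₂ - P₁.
(a) Continuity: A₁V₁=A₂V₂ -> V₂=A₁V₁/A₂=0.0355*2.36/0.0166=5.05 m/s
(b) Bernoulli: P₂-P₁=0.5*rho*(V₁^2-V₂^2)/1000=0.5*1260*(2.36^2-5.05^2)/1000=-12.56 kPa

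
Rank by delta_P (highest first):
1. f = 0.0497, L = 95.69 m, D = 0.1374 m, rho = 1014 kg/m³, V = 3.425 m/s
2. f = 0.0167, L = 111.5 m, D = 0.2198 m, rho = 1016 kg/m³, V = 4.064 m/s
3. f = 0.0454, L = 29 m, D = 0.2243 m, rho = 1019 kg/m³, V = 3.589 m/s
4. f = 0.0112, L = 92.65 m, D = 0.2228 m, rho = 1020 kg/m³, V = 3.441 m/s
Case 1: delta_P = 205.9 kPa
Case 2: delta_P = 71.08 kPa
Case 3: delta_P = 38.52 kPa
Case 4: delta_P = 28.12 kPa
Ranking (highest first): 1, 2, 3, 4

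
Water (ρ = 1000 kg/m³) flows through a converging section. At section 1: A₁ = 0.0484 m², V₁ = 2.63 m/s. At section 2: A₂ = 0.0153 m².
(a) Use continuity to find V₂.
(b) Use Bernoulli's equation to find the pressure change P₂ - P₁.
(a) Continuity: A₁V₁=A₂V₂ -> V₂=A₁V₁/A₂=0.0484*2.63/0.0153=8.32 m/s
(b) Bernoulli: P₂-P₁=0.5*rho*(V₁^2-V₂^2)/1000=0.5*1000*(2.63^2-8.32^2)/1000=-31.15 kPa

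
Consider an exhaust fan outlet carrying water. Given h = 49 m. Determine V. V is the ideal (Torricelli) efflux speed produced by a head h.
Formula: V = \sqrt{2 g h}
V = √(2·9.81·49) = 31.01 m/s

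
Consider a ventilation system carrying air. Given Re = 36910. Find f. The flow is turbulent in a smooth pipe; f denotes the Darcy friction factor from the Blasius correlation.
Formula: f = \frac{0.316}{Re^{0.25}}
f = 0.316/36910^0.25 = 0.0228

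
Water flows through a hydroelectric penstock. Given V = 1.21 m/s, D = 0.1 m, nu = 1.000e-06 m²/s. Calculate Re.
Formula: Re = \frac{V D}{\nu}
Re = 1.21·0.1/1.000e-06 = 121000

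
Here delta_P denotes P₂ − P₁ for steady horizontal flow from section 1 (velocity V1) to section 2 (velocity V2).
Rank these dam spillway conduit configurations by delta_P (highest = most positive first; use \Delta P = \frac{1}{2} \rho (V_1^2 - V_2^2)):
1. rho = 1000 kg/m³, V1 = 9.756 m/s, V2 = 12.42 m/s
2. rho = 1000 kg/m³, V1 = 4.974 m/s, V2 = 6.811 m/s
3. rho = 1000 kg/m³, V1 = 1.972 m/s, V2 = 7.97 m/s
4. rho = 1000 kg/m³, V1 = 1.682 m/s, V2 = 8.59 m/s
Case 1: delta_P = -29.54 kPa
Case 2: delta_P = -10.82 kPa
Case 3: delta_P = -29.82 kPa
Case 4: delta_P = -35.48 kPa
Ranking (highest first): 2, 1, 3, 4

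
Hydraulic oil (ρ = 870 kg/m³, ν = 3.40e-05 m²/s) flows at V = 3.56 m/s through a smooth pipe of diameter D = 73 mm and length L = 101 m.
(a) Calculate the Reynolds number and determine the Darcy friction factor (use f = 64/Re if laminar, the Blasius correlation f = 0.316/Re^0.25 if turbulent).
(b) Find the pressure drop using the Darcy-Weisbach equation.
(a) Re = V·D/ν = 3.56·0.073/3.40e-05 = 7643.5 → turbulent (Re > 4000); f = 0.316/Re^0.25 = 0.316/7643.5^0.25 = 0.033796
(b) Darcy-Weisbach: ΔP = f·(L/D)·½ρV²/1000 = 0.033796·(101/0.073)·½·870·3.56²/1000 = 257.8 kPa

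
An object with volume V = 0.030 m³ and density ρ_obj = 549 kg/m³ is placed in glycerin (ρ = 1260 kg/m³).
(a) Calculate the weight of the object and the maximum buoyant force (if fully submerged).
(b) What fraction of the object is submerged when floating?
(a) W=rho_obj*g*V=549*9.81*0.030=161.6 N; F_B(max)=rho*g*V=1260*9.81*0.030=370.8 N
(b) Floating fraction=rho_obj/rho=549/1260=0.436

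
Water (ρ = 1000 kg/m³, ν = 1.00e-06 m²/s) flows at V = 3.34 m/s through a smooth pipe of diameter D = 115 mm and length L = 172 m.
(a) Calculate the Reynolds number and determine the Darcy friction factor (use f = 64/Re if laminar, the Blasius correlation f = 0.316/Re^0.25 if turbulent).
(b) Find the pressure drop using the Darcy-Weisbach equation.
(a) Re = V·D/ν = 3.34·0.115/1.00e-06 = 384100 → turbulent (Re > 4000); f = 0.316/Re^0.25 = 0.316/384100^0.25 = 0.012693 (Blasius is strictly valid for Re ≲ 1e5; used here as the smooth-pipe estimate the problem specifies)
(b) Darcy-Weisbach: ΔP = f·(L/D)·½ρV²/1000 = 0.012693·(172/0.115)·½·1000·3.34²/1000 = 105.9 kPa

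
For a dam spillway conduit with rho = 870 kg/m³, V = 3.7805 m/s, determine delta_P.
Formula: V = \sqrt{\frac{2 \Delta P}{\rho}}
Substituting knowns: 3.7805 = √(2·(delta_P·1000)/870)
Solving for delta_P: delta_P = 3.7805²·870/2/1000 = 6.217 kPa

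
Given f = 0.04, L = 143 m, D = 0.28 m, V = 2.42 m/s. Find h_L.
Formula: h_L = f \frac{L}{D} \frac{V^2}{2g}
h_L = 0.04·(143/0.28)·2.42²/(2·9.81) = 6.098 m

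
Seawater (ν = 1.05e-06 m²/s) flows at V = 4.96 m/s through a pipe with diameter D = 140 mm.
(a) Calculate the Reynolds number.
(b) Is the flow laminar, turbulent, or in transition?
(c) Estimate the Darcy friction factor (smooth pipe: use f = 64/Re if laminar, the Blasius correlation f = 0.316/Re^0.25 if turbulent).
(a) Re = V·D/ν = 4.96·0.14/1.05e-06 = 661330
(b) Flow regime: turbulent (Re > 4000)
(c) Friction factor: f = 0.316/Re^0.25 = 0.316/661330^0.25 = 0.01108 (Blasius is strictly valid for Re ≲ 1e5; used here as the smooth-pipe estimate the problem specifies)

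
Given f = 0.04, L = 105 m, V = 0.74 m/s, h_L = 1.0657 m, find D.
Formula: h_L = f \frac{L}{D} \frac{V^2}{2g}
Substituting knowns: 1.0657 = 0.04·(105/D)·0.74²/(2·9.81)
Solving for D: D = 0.04·105·0.74²/(2·9.81·1.0657) = 0.11 m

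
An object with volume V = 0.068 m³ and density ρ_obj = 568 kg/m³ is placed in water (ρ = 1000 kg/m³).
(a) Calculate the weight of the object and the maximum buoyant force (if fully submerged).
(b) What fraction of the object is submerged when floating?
(a) W=rho_obj*g*V=568*9.81*0.068=378.9 N; F_B(max)=rho*g*V=1000*9.81*0.068=667.1 N
(b) Floating fraction=rho_obj/rho=568/1000=0.568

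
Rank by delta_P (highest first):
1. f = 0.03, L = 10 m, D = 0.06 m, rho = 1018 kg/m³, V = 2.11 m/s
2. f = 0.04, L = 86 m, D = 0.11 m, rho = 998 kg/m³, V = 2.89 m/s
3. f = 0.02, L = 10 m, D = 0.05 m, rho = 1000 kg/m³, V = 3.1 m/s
Case 1: delta_P = 11.33 kPa
Case 2: delta_P = 130.3 kPa
Case 3: delta_P = 19.22 kPa
Ranking (highest first): 2, 3, 1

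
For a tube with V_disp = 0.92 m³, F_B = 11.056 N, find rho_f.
Formula: F_B = \rho_f g V_{disp}
Substituting knowns: 11.056 = rho_f·9.81·0.92
Solving for rho_f: rho_f = 11.056/(9.81·0.92) = 1.225 kg/m³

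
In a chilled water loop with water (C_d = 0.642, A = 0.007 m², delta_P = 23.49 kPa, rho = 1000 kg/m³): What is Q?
Formula: Q = C_d A \sqrt{\frac{2 \Delta P}{\rho}}
Q = 0.642·0.007·√(2·(23.49·1000)/1000)·1000 = 30.8 L/s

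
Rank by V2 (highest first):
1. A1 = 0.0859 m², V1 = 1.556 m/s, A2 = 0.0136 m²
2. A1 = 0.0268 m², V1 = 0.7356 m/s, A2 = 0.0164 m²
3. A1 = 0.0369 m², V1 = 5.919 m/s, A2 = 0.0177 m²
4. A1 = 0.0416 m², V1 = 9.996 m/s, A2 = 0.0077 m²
Case 1: V2 = 9.828 m/s
Case 2: V2 = 1.202 m/s
Case 3: V2 = 12.34 m/s
Case 4: V2 = 54 m/s
Ranking (highest first): 4, 3, 1, 2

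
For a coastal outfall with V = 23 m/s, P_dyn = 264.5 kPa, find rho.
Formula: P_{dyn} = \frac{1}{2} \rho V^2
Substituting knowns: 264.5 = 0.5·rho·23²/1000
Solving for rho: rho = 2·(264.5·1000)/23² = 1000 kg/m³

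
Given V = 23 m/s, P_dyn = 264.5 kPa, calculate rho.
Formula: P_{dyn} = \frac{1}{2} \rho V^2
Substituting knowns: 264.5 = 0.5·rho·23²/1000
Solving for rho: rho = 2·(264.5·1000)/23² = 1000 kg/m³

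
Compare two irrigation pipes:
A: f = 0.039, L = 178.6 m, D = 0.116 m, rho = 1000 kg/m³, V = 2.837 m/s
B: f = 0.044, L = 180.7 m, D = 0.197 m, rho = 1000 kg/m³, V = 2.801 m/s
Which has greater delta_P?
delta_P(A) = 241.6 kPa, delta_P(B) = 158.3 kPa. Answer: A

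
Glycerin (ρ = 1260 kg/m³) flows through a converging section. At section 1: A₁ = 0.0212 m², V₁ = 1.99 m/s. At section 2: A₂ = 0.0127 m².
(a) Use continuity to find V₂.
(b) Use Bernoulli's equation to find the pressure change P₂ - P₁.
(a) Continuity: A₁V₁=A₂V₂ -> V₂=A₁V₁/A₂=0.0212*1.99/0.0127=3.32 m/s
(b) Bernoulli: P₂-P₁=0.5*rho*(V₁^2-V₂^2)/1000=0.5*1260*(1.99^2-3.32^2)/1000=-4.449 kPa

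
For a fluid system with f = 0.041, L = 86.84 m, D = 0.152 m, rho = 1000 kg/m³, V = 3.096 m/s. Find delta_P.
Formula: \Delta P = f \frac{L}{D} \frac{\rho V^2}{2}
delta_P = 0.041·(86.84/0.152)·0.5·1000·3.096²/1000 = 112.3 kPa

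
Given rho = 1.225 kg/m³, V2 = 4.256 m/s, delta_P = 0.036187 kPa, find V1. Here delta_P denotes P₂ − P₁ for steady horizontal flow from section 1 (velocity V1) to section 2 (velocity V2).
Formula: \Delta P = \frac{1}{2} \rho (V_1^2 - V_2^2)
Substituting knowns: 0.036187 = 0.5·1.225·(V1² − 4.256²)/1000
Solving for V1: V1 = √(4.256² + 2·(0.036187·1000)/1.225) = 8.786 m/s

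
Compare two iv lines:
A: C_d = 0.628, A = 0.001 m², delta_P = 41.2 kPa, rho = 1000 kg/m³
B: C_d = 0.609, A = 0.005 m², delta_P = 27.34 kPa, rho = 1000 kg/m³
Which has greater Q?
Q(A) = 5.701 L/s, Q(B) = 22.52 L/s. Answer: B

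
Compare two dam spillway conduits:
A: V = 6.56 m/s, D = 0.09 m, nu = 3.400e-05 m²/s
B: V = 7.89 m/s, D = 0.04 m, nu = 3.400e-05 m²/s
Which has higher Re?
Re(A) = 17365, Re(B) = 9282. Answer: A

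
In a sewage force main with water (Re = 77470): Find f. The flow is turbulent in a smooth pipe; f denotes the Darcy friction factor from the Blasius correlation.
Formula: f = \frac{0.316}{Re^{0.25}}
f = 0.316/77470^0.25 = 0.01894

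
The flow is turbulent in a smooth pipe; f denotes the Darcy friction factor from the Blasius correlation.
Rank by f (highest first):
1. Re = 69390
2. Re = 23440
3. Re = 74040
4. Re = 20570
Case 1: f = 0.01947
Case 2: f = 0.02554
Case 3: f = 0.01916
Case 4: f = 0.02639
Ranking (highest first): 4, 2, 1, 3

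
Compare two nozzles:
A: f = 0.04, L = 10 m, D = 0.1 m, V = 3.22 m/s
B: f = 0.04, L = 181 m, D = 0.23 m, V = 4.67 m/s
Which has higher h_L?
h_L(A) = 2.114 m, h_L(B) = 34.99 m. Answer: B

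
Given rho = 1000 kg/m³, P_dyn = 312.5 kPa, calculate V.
Formula: P_{dyn} = \frac{1}{2} \rho V^2
Substituting knowns: 312.5 = 0.5·1000·V²/1000
Solving for V: V = √(2·(312.5·1000)/1000) = 25 m/s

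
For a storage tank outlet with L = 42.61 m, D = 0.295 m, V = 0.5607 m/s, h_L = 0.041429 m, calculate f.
Formula: h_L = f \frac{L}{D} \frac{V^2}{2g}
Substituting knowns: 0.041429 = f·(42.61/0.295)·0.5607²/(2·9.81)
Solving for f: f = 0.041429·2·9.81/((42.61/0.295)·0.5607²) = 0.0179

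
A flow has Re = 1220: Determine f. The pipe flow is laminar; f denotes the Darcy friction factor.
Formula: f = \frac{64}{Re}
f = 64/1220 = 0.05246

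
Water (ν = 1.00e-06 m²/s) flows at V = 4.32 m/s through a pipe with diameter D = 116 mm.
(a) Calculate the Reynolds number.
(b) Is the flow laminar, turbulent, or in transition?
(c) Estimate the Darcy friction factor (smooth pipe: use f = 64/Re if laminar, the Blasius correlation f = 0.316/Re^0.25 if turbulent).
(a) Re = V·D/ν = 4.32·0.116/1.00e-06 = 501120
(b) Flow regime: turbulent (Re > 4000)
(c) Friction factor: f = 0.316/Re^0.25 = 0.316/501120^0.25 = 0.01188 (Blasius is strictly valid for Re ≲ 1e5; used here as the smooth-pipe estimate the problem specifies)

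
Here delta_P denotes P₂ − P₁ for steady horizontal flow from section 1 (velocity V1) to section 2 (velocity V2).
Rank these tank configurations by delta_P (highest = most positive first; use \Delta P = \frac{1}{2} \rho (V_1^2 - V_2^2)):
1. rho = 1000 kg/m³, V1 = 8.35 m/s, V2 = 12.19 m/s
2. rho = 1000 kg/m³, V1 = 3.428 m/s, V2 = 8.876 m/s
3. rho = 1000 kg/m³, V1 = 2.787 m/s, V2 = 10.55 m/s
Case 1: delta_P = -39.44 kPa
Case 2: delta_P = -33.52 kPa
Case 3: delta_P = -51.77 kPa
Ranking (highest first): 2, 1, 3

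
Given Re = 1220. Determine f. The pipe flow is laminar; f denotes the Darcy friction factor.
Formula: f = \frac{64}{Re}
f = 64/1220 = 0.05246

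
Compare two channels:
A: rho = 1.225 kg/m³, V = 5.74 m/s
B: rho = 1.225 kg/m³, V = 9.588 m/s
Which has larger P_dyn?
P_dyn(A) = 0.02018 kPa, P_dyn(B) = 0.05631 kPa. Answer: B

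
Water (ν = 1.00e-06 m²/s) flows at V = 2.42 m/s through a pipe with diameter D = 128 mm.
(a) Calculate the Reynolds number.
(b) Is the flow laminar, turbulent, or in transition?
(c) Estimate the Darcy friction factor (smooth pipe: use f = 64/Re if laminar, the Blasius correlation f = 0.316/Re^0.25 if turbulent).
(a) Re = V·D/ν = 2.42·0.128/1.00e-06 = 309760
(b) Flow regime: turbulent (Re > 4000)
(c) Friction factor: f = 0.316/Re^0.25 = 0.316/309760^0.25 = 0.01339 (Blasius is strictly valid for Re ≲ 1e5; used here as the smooth-pipe estimate the problem specifies)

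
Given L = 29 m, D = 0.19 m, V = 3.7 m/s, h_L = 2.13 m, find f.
Formula: h_L = f \frac{L}{D} \frac{V^2}{2g}
Substituting knowns: 2.13 = f·(29/0.19)·3.7²/(2·9.81)
Solving for f: f = 2.13·2·9.81/((29/0.19)·3.7²) = 0.02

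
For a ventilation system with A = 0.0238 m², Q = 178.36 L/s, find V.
Formula: Q = A V
Substituting knowns: 178.36 = 0.0238·V·1000
Solving for V: V = (178.36/1000)/0.0238 = 7.494 m/s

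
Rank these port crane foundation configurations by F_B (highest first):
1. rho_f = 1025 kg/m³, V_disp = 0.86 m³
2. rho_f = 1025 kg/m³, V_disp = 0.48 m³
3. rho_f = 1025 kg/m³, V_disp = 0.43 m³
Case 1: F_B = 8648 N
Case 2: F_B = 4827 N
Case 3: F_B = 4324 N
Ranking (highest first): 1, 2, 3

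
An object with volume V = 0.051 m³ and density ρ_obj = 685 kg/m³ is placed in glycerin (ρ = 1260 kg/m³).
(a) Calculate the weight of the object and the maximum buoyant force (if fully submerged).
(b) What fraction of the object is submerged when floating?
(a) W=rho_obj*g*V=685*9.81*0.051=342.7 N; F_B(max)=rho*g*V=1260*9.81*0.051=630.4 N
(b) Floating fraction=rho_obj/rho=685/1260=0.544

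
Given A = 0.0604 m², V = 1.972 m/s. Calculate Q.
Formula: Q = A V
Q = 0.0604·1.972·1000 = 119.1 L/s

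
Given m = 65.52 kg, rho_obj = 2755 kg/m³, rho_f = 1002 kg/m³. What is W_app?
Formula: W_{app} = mg\left(1 - \frac{\rho_f}{\rho_{obj}}\right)
W_app = 65.52·9.81·(1 − 1002/2755) = 409 N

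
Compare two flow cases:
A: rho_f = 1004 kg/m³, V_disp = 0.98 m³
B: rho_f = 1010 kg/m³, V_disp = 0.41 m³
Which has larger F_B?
F_B(A) = 9652 N, F_B(B) = 4062 N. Answer: A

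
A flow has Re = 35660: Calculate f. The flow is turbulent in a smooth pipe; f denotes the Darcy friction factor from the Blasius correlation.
Formula: f = \frac{0.316}{Re^{0.25}}
f = 0.316/35660^0.25 = 0.023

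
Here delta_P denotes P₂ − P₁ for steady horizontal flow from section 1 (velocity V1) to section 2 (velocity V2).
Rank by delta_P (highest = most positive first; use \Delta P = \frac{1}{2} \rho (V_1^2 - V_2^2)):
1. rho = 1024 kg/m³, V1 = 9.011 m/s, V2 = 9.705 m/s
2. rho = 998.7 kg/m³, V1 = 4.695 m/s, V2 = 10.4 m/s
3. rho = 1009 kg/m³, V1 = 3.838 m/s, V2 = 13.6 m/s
Case 1: delta_P = -6.65 kPa
Case 2: delta_P = -43 kPa
Case 3: delta_P = -85.88 kPa
Ranking (highest first): 1, 2, 3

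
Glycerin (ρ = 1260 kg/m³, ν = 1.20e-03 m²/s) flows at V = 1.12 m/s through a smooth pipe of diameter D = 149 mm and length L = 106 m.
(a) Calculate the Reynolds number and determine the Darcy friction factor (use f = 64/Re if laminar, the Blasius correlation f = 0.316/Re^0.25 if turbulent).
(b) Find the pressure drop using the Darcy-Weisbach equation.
(a) Re = V·D/ν = 1.12·0.149/1.20e-03 = 139.07 → laminar (Re < 2300); f = 64/Re = 64/139.07 = 0.4602
(b) Darcy-Weisbach: ΔP = f·(L/D)·½ρV²/1000 = 0.4602·(106/0.149)·½·1260·1.12²/1000 = 258.7 kPa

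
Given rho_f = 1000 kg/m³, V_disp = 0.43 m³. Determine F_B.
Formula: F_B = \rho_f g V_{disp}
F_B = 1000·9.81·0.43 = 4218 N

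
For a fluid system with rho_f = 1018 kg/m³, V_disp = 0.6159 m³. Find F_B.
Formula: F_B = \rho_f g V_{disp}
F_B = 1018·9.81·0.6159 = 6151 N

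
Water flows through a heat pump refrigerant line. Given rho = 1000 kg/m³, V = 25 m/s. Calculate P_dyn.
Formula: P_{dyn} = \frac{1}{2} \rho V^2
P_dyn = 0.5·1000·25²/1000 = 312.5 kPa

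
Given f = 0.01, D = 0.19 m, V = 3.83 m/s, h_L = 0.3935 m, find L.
Formula: h_L = f \frac{L}{D} \frac{V^2}{2g}
Substituting knowns: 0.3935 = 0.01·(L/0.19)·3.83²/(2·9.81)
Solving for L: L = 0.3935·2·9.81·0.19/(0.01·3.83²) = 10 m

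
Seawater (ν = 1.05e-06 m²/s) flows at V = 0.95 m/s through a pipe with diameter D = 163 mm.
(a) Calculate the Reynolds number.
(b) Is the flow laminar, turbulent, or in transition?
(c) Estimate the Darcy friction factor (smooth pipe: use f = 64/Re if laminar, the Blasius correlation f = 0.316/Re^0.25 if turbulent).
(a) Re = V·D/ν = 0.95·0.163/1.05e-06 = 147480
(b) Flow regime: turbulent (Re > 4000)
(c) Friction factor: f = 0.316/Re^0.25 = 0.316/147480^0.25 = 0.01613 (Blasius is strictly valid for Re ≲ 1e5; used here as the smooth-pipe estimate the problem specifies)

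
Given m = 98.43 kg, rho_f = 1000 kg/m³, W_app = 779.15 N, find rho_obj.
Formula: W_{app} = mg\left(1 - \frac{\rho_f}{\rho_{obj}}\right)
Substituting knowns: 779.15 = 98.43·9.81·(1 − 1000/rho_obj)
Solving for rho_obj: rho_obj = 1000/(1 − 779.15/(98.43·9.81)) = 5179 kg/m³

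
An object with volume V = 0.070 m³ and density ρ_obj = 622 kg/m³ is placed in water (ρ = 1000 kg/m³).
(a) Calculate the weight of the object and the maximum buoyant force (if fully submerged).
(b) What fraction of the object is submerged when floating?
(a) W=rho_obj*g*V=622*9.81*0.070=427.1 N; F_B(max)=rho*g*V=1000*9.81*0.070=686.7 N
(b) Floating fraction=rho_obj/rho=622/1000=0.622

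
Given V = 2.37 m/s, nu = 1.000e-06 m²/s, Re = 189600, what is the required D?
Formula: Re = \frac{V D}{\nu}
Substituting knowns: 189600 = 2.37·D/1.000e-06
Solving for D: D = 189600·1.000e-06/2.37 = 0.08 m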